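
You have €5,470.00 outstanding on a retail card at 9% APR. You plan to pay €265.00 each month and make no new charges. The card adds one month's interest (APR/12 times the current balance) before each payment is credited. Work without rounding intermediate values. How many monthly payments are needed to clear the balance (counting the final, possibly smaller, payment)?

23 months

Monthly rate r = 9%/12 = 0.75% = 0.0075.
Recurrence: B ← B·(1+r) − €265.00.
Month 1: interest €41.02; balance after payment €5,246.02.
Month 2: interest €39.35; balance after payment €5,020.37.
Closed form: n = −ln(1 − rB₀/P)/ln(1+r) = −ln(0.84519)/ln(1.0075) ≈ 22.510, so the balance reaches zero during payment 23.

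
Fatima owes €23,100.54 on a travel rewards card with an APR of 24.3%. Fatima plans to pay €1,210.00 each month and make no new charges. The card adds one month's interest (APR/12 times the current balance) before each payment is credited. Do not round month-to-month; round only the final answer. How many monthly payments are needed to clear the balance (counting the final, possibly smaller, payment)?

Monthly rate r = 24.3%/12 = 2.025% = 0.02025.
Recurrence: B ← B·(1+r) − €1,210.00.
Month 1: interest €467.79; balance after payment €22,358.33.
Month 2: interest €452.76; balance after payment €21,601.08.
Closed form: n = −ln(1 − rB₀/P)/ln(1+r) = −ln(0.6134)/ln(1.02025) ≈ 24.379, so the balance reaches zero during payment 25.

25 months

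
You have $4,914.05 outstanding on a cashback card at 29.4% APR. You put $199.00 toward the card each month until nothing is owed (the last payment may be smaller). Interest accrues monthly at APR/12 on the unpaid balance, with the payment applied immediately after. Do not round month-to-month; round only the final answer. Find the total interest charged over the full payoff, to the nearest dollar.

Monthly rate r = 29.4%/12 = 2.45% = 0.0245.
Payoff takes n = ⌈−ln(1 − rB₀/P)/ln(1+r)⌉ = ⌈38.375⌉ = 39 payments; the last is $75.23.
Total paid = 38·$199.00 + $75.23 = $7,637.23.
Total interest = total paid − principal = $7,637.23 − $4,914.05 = $2,723.18.

$2,723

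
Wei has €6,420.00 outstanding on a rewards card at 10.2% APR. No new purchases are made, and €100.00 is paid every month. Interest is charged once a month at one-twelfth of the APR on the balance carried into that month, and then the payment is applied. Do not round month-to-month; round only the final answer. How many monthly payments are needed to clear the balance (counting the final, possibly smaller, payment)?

Monthly rate r = 10.2%/12 = 0.85% = 0.0085.
Recurrence: B ← B·(1+r) − €100.00.
Month 1: interest €54.57; balance after payment €6,374.57.
Month 2: interest €54.18; balance after payment €6,328.75.
Closed form: n = −ln(1 − rB₀/P)/ln(1+r) = −ln(0.4543)/ln(1.0085) ≈ 93.217, so the balance reaches zero during payment 94.

94 payments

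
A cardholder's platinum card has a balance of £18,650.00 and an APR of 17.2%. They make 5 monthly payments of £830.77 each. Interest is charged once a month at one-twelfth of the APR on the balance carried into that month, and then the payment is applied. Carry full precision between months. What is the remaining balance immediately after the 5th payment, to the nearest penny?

Monthly rate r = 17.2%/12 = 1.43333% = 0.0143333.
Each month: B ← B·(1+r) − £830.77.
Month 1: interest £267.32; balance after payment £18,086.55.
Month 2: interest £259.24; balance after payment £17,515.02.
Month 3: interest £251.05; balance after payment £16,935.30.
Month 4: interest £242.74; balance after payment £16,347.26.
Month 5: interest £234.31; balance after payment £15,750.81.

£15,750.81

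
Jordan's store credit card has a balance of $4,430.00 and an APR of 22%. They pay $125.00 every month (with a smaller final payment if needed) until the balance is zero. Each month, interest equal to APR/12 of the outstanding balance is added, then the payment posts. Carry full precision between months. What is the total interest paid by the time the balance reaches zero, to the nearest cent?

Monthly rate r = 22%/12 = 1.83333% = 0.0183333.
Payoff takes n = ⌈−ln(1 − rB₀/P)/ln(1+r)⌉ = ⌈57.744⌉ = 58 payments; the last is $93.27.
Total paid = 57·$125.00 + $93.27 = $7,218.27.
Total interest = total paid − principal = $7,218.27 − $4,430.00 = $2,788.27.

$2,788.27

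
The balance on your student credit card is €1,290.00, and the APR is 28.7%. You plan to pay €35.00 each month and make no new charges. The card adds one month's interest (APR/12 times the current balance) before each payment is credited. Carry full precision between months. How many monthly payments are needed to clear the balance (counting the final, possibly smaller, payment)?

91 months

Monthly rate r = 28.7%/12 = 2.39167% = 0.0239167.
Recurrence: B ← B·(1+r) − €35.00.
Month 1: interest €30.85; balance after payment €1,285.85.
Month 2: interest €30.75; balance after payment €1,281.61.
Closed form: n = −ln(1 − rB₀/P)/ln(1+r) = −ln(0.1185)/ln(1.02392) ≈ 90.240, so the balance reaches zero during payment 91.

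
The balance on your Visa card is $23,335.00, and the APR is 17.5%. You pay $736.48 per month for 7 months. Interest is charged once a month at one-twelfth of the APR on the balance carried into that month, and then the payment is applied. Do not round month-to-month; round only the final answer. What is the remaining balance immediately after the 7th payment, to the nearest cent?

Monthly rate r = 17.5%/12 = 1.45833% = 0.0145833.
Each month: B ← B·(1+r) − $736.48.
Month 1: interest $340.30; balance after payment $22,938.82.
Month 2: interest $334.52; balance after payment $22,536.87.
Month 3: interest $328.66; balance after payment $22,129.05.
Month 4: interest $322.72; balance after payment $21,715.28.
Month 5: interest $316.68; balance after payment $21,295.49.
Month 6: interest $310.56; balance after payment $20,869.56.
Month 7: interest $304.35; balance after payment $20,437.43.

$20,437.43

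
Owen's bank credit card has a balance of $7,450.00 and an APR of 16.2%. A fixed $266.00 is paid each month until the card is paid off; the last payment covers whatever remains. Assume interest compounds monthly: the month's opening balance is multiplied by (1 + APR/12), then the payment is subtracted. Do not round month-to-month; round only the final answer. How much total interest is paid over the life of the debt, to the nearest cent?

Monthly rate r = 16.2%/12 = 1.35% = 0.0135.
Payoff takes n = ⌈−ln(1 − rB₀/P)/ln(1+r)⌉ = ⌈35.421⌉ = 36 payments; the last is $112.30.
Total paid = 35·$266.00 + $112.30 = $9,422.30.
Total interest = total paid − principal = $9,422.30 − $7,450.00 = $1,972.30.

$1,972.30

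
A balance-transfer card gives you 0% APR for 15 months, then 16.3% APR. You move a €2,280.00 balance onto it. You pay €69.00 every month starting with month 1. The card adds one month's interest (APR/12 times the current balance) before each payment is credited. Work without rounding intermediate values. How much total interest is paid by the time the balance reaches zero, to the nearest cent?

Promo months 1–15 at r₀ = 0%/12 = 0; months 16+ at r₁ = 16.3%/12 = 0.0135833.
After month 15 (no interest yet): B = €2,280.00 − 15·€69.00 = €1,245.00.
Then at r₁ with €69.00/mo: n₂ = −ln(1 − r₁·B/P)/ln(1+r₁) ≈ 20.84 → 21 more payments.
Total paid = 35·€69.00 + €57.95 = €2,472.95; interest = €2,472.95 − €2,280.00 = €192.95.

€192.95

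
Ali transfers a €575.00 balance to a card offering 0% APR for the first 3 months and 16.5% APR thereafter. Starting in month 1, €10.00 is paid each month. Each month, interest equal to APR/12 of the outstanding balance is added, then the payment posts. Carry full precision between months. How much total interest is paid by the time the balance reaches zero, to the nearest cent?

Promo months 1–3 at r₀ = 0%/12 = 0; months 4+ at r₁ = 16.5%/12 = 0.01375.
After month 3 (no interest yet): B = €575.00 − 3·€10.00 = €545.00.
Then at r₁ with €10.00/mo: n₂ = −ln(1 − r₁·B/P)/ln(1+r₁) ≈ 101.33 → 102 more payments.
Total paid = 104·€10.00 + €3.32 = €1,043.32; interest = €1,043.32 − €575.00 = €468.32.

€468.32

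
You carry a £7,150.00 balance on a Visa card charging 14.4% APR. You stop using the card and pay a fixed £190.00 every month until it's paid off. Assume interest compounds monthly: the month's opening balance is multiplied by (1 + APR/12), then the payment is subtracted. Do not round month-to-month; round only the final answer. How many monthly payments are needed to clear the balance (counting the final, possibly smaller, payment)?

Monthly rate r = 14.4%/12 = 1.2% = 0.012.
Recurrence: B ← B·(1+r) − £190.00.
Month 1: interest £85.80; balance after payment £7,045.80.
Month 2: interest £84.55; balance after payment £6,940.35.
Closed form: n = −ln(1 − rB₀/P)/ln(1+r) = −ln(0.54842)/ln(1.012) ≈ 50.359, so the balance reaches zero during payment 51.

51 payments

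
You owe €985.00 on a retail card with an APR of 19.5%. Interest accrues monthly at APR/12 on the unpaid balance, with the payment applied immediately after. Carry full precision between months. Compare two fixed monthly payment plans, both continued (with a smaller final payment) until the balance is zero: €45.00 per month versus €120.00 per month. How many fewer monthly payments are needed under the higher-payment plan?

Monthly rate r = 19.5%/12 = 1.625% = 0.01625.
At €45.00/mo: n = ⌈−ln(1 − rB₀/P)/ln(1+r)⌉ = 28 payments (last €12.24); total interest = total paid − €985.00 = €242.24.
At €120.00/mo: 9 payments (last €105.86); total interest €80.86.
Payments saved = 28 − 9 = 19.

19 fewer payments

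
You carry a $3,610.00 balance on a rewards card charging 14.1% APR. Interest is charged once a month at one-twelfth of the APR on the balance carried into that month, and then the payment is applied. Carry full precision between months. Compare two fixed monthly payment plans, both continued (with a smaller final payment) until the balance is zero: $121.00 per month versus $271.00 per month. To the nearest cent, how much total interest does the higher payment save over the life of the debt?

$521.72

Monthly rate r = 14.1%/12 = 1.175% = 0.01175.
At $121.00/mo: n = ⌈−ln(1 − rB₀/P)/ln(1+r)⌉ = 37 payments (last $115.09); total interest = total paid − $3,610.00 = $861.09.
At $271.00/mo: 15 payments (last $155.37); total interest $339.37.
Interest saved = $861.09 − $339.37 = $521.72.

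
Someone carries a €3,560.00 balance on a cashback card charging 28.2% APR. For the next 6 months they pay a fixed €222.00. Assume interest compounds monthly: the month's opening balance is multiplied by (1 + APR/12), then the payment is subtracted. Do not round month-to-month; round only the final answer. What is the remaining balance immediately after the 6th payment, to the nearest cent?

Monthly rate r = 28.2%/12 = 2.35% = 0.0235.
Each month: B ← B·(1+r) − €222.00.
Month 1: interest €83.66; balance after payment €3,421.66.
Month 2: interest €80.41; balance after payment €3,280.07.
Month 3: interest €77.08; balance after payment €3,135.15.
Month 4: interest €73.68; balance after payment €2,986.83.
Month 5: interest €70.19; balance after payment €2,835.02.
Month 6: interest €66.62; balance after payment €2,679.64.

€2,679.64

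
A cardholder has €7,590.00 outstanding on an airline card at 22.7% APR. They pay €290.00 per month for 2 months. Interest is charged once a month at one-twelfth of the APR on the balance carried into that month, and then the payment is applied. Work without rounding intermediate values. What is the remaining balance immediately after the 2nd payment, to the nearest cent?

€7,294.39

Monthly rate r = 22.7%/12 = 1.89167% = 0.0189167.
Each month: B ← B·(1+r) − €290.00.
Month 1: interest €143.58; balance after payment €7,443.58.
Month 2: interest €140.81; balance after payment €7,294.39.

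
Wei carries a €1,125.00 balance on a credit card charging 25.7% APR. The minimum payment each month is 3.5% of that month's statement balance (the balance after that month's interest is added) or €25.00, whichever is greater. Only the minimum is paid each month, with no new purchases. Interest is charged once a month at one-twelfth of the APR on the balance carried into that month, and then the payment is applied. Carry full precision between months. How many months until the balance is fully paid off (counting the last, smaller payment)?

77 months

Monthly rate r = 25.7%/12 = 2.14167% = 0.0214167.
While 3.5% of the post-interest balance exceeds €25.00, each month B ← (B·(1+r))·(1 − 0.035), i.e. B shrinks by the factor (1+r)·0.965 = 0.98567.
This holds for months 1–33. Entering month 34 the balance is €698.64; 3.5% of the post-interest balance is now below €25.00, so the flat €25.00 minimum applies from here.
From month 34 a fixed €25.00 at rate r clears €698.64 in 44 more payments. Total: 33 + 44 = 77 months.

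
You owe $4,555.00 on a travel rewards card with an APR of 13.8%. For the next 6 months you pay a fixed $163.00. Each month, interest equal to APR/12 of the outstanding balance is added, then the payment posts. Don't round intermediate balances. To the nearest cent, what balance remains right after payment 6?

$3,871.92

Monthly rate r = 13.8%/12 = 1.15% = 0.0115.
Each month: B ← B·(1+r) − $163.00.
Month 1: interest $52.38; balance after payment $4,444.38.
Month 2: interest $51.11; balance after payment $4,332.49.
Month 3: interest $49.82; balance after payment $4,219.32.
Month 4: interest $48.52; balance after payment $4,104.84.
Month 5: interest $47.21; balance after payment $3,989.04.
Month 6: interest $45.87; balance after payment $3,871.92.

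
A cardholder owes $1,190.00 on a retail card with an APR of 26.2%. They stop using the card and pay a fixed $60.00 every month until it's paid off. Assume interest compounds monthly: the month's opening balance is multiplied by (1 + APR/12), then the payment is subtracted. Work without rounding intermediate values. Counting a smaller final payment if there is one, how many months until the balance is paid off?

Monthly rate r = 26.2%/12 = 2.18333% = 0.0218333.
Recurrence: B ← B·(1+r) − $60.00.
Month 1: interest $25.98; balance after payment $1,155.98.
Month 2: interest $25.24; balance after payment $1,121.22.
Closed form: n = −ln(1 − rB₀/P)/ln(1+r) = −ln(0.56697)/ln(1.02183) ≈ 26.273, so the balance reaches zero during payment 27.

27 payments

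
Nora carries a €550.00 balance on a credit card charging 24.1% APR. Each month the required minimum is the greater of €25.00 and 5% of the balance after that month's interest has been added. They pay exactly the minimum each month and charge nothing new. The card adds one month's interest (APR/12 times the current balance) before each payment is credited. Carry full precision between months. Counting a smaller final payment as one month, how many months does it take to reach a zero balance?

Monthly rate r = 24.1%/12 = 2.00833% = 0.0200833.
While 5% of the post-interest balance exceeds €25.00, each month B ← (B·(1+r))·(1 − 0.05), i.e. B shrinks by the factor (1+r)·0.95 = 0.96908.
This holds for months 1–4. Entering month 5 the balance is €485.06; 5% of the post-interest balance is now below €25.00, so the flat €25.00 minimum applies from here.
From month 5 a fixed €25.00 at rate r clears €485.06 in 25 more payments. Total: 4 + 25 = 29 months.

29 months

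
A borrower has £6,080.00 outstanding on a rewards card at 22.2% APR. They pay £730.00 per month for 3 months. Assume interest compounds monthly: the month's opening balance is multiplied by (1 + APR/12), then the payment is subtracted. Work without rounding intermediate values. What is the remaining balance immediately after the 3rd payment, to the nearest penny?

Monthly rate r = 22.2%/12 = 1.85% = 0.0185.
Each month: B ← B·(1+r) − £730.00.
Month 1: interest £112.48; balance after payment £5,462.48.
Month 2: interest £101.06; balance after payment £4,833.54.
Month 3: interest £89.42; balance after payment £4,192.96.

£4,192.96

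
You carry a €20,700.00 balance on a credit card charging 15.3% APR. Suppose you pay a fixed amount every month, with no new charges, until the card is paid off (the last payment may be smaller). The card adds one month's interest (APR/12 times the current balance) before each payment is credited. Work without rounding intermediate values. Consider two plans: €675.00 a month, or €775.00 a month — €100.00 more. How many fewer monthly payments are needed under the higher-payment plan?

7 fewer payments

Monthly rate r = 15.3%/12 = 1.275% = 0.01275.
At €675.00/mo: n = ⌈−ln(1 − rB₀/P)/ln(1+r)⌉ = 40 payments (last €98.04); total interest = total paid − €20,700.00 = €5,723.04.
At €775.00/mo: 33 payments (last €668.92); total interest €4,768.92.
Payments saved = 40 − 33 = 7.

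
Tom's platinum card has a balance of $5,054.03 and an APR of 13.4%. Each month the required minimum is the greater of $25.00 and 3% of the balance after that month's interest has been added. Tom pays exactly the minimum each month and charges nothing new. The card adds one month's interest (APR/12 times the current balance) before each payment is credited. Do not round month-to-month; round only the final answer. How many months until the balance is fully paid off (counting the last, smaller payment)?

136 months

Monthly rate r = 13.4%/12 = 1.11667% = 0.0111667.
While 3% of the post-interest balance exceeds $25.00, each month B ← (B·(1+r))·(1 − 0.03), i.e. B shrinks by the factor (1+r)·0.97 = 0.98083.
This holds for months 1–94. Entering month 95 the balance is $819.44; 3% of the post-interest balance is now below $25.00, so the flat $25.00 minimum applies from here.
From month 95 a fixed $25.00 at rate r clears $819.44 in 42 more payments. Total: 94 + 42 = 136 months.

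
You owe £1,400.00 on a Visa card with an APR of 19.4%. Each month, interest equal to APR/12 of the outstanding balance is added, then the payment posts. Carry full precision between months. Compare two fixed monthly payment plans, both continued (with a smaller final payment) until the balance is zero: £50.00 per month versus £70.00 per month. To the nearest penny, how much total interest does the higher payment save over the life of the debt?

£174.22

Monthly rate r = 19.4%/12 = 1.61667% = 0.0161667.
At £50.00/mo: n = ⌈−ln(1 − rB₀/P)/ln(1+r)⌉ = 38 payments (last £29.14); total interest = total paid − £1,400.00 = £479.14.
At £70.00/mo: 25 payments (last £24.92); total interest £304.92.
Interest saved = £479.14 − £304.92 = £174.22.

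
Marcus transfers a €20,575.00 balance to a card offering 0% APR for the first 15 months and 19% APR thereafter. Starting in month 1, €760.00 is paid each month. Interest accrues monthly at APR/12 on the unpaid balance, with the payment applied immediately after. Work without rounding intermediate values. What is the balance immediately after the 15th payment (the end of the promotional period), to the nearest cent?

Promo months 1–15 at r₀ = 0%/12 = 0; months 16+ at r₁ = 19%/12 = 0.0158333.
After month 15 (no interest yet): B = €20,575.00 − 15·€760.00 = €9,175.00.

€9,175.00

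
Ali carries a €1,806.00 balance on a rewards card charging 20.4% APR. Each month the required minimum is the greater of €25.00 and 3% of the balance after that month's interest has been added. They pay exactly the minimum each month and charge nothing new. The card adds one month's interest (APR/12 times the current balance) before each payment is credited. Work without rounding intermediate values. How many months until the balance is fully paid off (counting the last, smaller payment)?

Monthly rate r = 20.4%/12 = 1.7% = 0.017.
While 3% of the post-interest balance exceeds €25.00, each month B ← (B·(1+r))·(1 − 0.03), i.e. B shrinks by the factor (1+r)·0.97 = 0.98649.
This holds for months 1–59. Entering month 60 the balance is €809.44; 3% of the post-interest balance is now below €25.00, so the flat €25.00 minimum applies from here.
From month 60 a fixed €25.00 at rate r clears €809.44 in 48 more payments. Total: 59 + 48 = 107 months.

107 months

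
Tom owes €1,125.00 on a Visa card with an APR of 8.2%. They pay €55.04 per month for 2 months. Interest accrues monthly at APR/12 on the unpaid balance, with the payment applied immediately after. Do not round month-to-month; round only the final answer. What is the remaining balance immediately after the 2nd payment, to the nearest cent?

Monthly rate r = 8.2%/12 = 0.683333% = 0.00683333.
Each month: B ← B·(1+r) − €55.04.
Month 1: interest €7.69; balance after payment €1,077.65.
Month 2: interest €7.36; balance after payment €1,029.97.

€1,029.97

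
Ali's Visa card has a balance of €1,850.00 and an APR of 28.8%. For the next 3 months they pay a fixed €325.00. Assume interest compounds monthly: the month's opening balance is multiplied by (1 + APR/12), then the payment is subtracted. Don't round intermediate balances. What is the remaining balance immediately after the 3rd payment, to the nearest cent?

Monthly rate r = 28.8%/12 = 2.4% = 0.024.
Each month: B ← B·(1+r) − €325.00.
Month 1: interest €44.40; balance after payment €1,569.40.
Month 2: interest €37.67; balance after payment €1,282.07.
Month 3: interest €30.77; balance after payment €987.84.

€987.84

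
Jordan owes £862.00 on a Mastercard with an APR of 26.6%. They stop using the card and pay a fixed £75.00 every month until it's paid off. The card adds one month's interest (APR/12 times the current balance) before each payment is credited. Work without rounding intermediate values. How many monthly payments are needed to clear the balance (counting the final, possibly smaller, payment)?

14 payments

Monthly rate r = 26.6%/12 = 2.21667% = 0.0221667.
Recurrence: B ← B·(1+r) − £75.00.
Month 1: interest £19.11; balance after payment £806.11.
Month 2: interest £17.87; balance after payment £748.98.
Closed form: n = −ln(1 − rB₀/P)/ln(1+r) = −ln(0.74523)/ln(1.02217) ≈ 13.412, so the balance reaches zero during payment 14.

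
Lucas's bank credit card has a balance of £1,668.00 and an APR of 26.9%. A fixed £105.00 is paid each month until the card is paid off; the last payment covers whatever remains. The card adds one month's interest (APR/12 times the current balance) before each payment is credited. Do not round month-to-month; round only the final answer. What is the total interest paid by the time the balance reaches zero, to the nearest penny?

£417.16

Monthly rate r = 26.9%/12 = 2.24167% = 0.0224167.
Payoff takes n = ⌈−ln(1 − rB₀/P)/ln(1+r)⌉ = ⌈19.857⌉ = 20 payments; the last is £90.16.
Total paid = 19·£105.00 + £90.16 = £2,085.16.
Total interest = total paid − principal = £2,085.16 − £1,668.00 = £417.16.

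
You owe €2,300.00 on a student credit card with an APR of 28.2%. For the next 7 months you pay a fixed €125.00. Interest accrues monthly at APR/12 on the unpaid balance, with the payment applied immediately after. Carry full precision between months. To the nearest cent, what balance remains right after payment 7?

Monthly rate r = 28.2%/12 = 2.35% = 0.0235.
Each month: B ← B·(1+r) − €125.00.
Month 1: interest €54.05; balance after payment €2,229.05.
Month 2: interest €52.38; balance after payment €2,156.43.
Month 3: interest €50.68; balance after payment €2,082.11.
Month 4: interest €48.93; balance after payment €2,006.04.
Month 5: interest €47.14; balance after payment €1,928.18.
Month 6: interest €45.31; balance after payment €1,848.49.
Month 7: interest €43.44; balance after payment €1,766.93.

€1,766.93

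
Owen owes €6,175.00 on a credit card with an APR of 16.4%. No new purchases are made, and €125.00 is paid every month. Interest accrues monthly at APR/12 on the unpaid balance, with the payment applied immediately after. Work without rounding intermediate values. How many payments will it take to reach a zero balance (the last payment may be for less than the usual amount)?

83 months

Monthly rate r = 16.4%/12 = 1.36667% = 0.0136667.
Recurrence: B ← B·(1+r) − €125.00.
Month 1: interest €84.39; balance after payment €6,134.39.
Month 2: interest €83.84; balance after payment €6,093.23.
Closed form: n = −ln(1 − rB₀/P)/ln(1+r) = −ln(0.32487)/ln(1.01367) ≈ 82.830, so the balance reaches zero during payment 83.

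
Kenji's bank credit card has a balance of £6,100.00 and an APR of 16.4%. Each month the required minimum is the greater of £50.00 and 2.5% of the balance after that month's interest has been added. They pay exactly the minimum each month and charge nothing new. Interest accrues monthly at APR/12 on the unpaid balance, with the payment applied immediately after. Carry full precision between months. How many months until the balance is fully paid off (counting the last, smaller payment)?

Monthly rate r = 16.4%/12 = 1.36667% = 0.0136667.
While 2.5% of the post-interest balance exceeds £50.00, each month B ← (B·(1+r))·(1 − 0.025), i.e. B shrinks by the factor (1+r)·0.975 = 0.98833.
This holds for months 1–97. Entering month 98 the balance is £1,952.58; 2.5% of the post-interest balance is now below £50.00, so the flat £50.00 minimum applies from here.
From month 98 a fixed £50.00 at rate r clears £1,952.58 in 57 more payments. Total: 97 + 57 = 154 months.

154 months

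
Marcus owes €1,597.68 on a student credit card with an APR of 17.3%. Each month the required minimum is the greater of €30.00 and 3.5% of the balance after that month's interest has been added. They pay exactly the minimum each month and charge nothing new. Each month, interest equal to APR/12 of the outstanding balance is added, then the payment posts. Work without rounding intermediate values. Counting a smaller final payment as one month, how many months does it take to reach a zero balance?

67 months

Monthly rate r = 17.3%/12 = 1.44167% = 0.0144167.
While 3.5% of the post-interest balance exceeds €30.00, each month B ← (B·(1+r))·(1 − 0.035), i.e. B shrinks by the factor (1+r)·0.965 = 0.97891.
This holds for months 1–30. Entering month 31 the balance is €842.95; 3.5% of the post-interest balance is now below €30.00, so the flat €30.00 minimum applies from here.
From month 31 a fixed €30.00 at rate r clears €842.95 in 37 more payments. Total: 30 + 37 = 67 months.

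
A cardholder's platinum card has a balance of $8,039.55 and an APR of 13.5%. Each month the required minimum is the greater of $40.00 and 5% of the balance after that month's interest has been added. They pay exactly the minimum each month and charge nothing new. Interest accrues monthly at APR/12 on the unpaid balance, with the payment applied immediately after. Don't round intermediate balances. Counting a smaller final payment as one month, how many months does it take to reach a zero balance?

Monthly rate r = 13.5%/12 = 1.125% = 0.01125.
While 5% of the post-interest balance exceeds $40.00, each month B ← (B·(1+r))·(1 − 0.05), i.e. B shrinks by the factor (1+r)·0.95 = 0.96069.
This holds for months 1–58. Entering month 59 the balance is $785.23; 5% of the post-interest balance is now below $40.00, so the flat $40.00 minimum applies from here.
From month 59 a fixed $40.00 at rate r clears $785.23 in 23 more payments. Total: 58 + 23 = 81 months.

81 months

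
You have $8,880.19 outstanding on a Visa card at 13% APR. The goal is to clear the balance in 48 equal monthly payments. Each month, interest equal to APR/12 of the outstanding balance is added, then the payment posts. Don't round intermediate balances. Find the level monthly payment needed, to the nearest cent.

$238.23

Monthly rate r = 13%/12 = 1.08333% = 0.0108333.
Level-payment amortization: P = B₀·r / (1 − (1+r)^(−n)) = 8880.19·0.0108333 / (1 − 1.01083^(−48)).
Denominator 1 − (1+r)^(−48) = 0.403814556.
P = 96.2021 / 0.403814556 ≈ 238.23.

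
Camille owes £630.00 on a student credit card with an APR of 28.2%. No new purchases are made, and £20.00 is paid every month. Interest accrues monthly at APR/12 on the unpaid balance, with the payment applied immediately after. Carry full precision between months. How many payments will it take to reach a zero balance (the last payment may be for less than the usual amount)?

59 payments

Monthly rate r = 28.2%/12 = 2.35% = 0.0235.
Recurrence: B ← B·(1+r) − £20.00.
Month 1: interest £14.80; balance after payment £624.80.
Month 2: interest £14.68; balance after payment £619.49.
Closed form: n = −ln(1 − rB₀/P)/ln(1+r) = −ln(0.25975)/ln(1.0235) ≈ 58.035, so the balance reaches zero during payment 59.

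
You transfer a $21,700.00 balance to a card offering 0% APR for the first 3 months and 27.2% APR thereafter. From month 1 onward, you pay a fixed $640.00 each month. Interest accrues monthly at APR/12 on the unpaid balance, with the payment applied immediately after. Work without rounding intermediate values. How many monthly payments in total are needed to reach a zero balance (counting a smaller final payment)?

57 months

Promo months 1–3 at r₀ = 0%/12 = 0; months 4+ at r₁ = 27.2%/12 = 0.0226667.
After month 3 (no interest yet): B = $21,700.00 − 3·$640.00 = $19,780.00.
Then at r₁ with $640.00/mo: n₂ = −ln(1 − r₁·B/P)/ln(1+r₁) ≈ 53.80 → 54 more payments.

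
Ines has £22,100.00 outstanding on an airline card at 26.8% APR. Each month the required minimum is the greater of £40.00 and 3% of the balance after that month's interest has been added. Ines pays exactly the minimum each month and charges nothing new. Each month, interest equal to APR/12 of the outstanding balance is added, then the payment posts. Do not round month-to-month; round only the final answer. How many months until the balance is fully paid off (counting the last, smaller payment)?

Monthly rate r = 26.8%/12 = 2.23333% = 0.0223333.
While 3% of the post-interest balance exceeds £40.00, each month B ← (B·(1+r))·(1 − 0.03), i.e. B shrinks by the factor (1+r)·0.97 = 0.99166.
This holds for months 1–339. Entering month 340 the balance is £1,293.82; 3% of the post-interest balance is now below £40.00, so the flat £40.00 minimum applies from here.
From month 340 a fixed £40.00 at rate r clears £1,293.82 in 59 more payments. Total: 339 + 59 = 398 months.

398 months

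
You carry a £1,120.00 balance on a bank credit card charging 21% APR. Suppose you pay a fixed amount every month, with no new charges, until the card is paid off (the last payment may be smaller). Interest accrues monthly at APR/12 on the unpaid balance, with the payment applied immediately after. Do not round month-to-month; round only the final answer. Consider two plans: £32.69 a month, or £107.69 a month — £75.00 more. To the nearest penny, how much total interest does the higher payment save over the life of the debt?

Monthly rate r = 21%/12 = 1.75% = 0.0175.
At £32.69/mo: n = ⌈−ln(1 − rB₀/P)/ln(1+r)⌉ = 53 payments (last £24.72); total interest = total paid − £1,120.00 = £604.60.
At £107.69/mo: 12 payments (last £62.69); total interest £127.28.
Interest saved = £604.60 − £127.28 = £477.32.

£477.32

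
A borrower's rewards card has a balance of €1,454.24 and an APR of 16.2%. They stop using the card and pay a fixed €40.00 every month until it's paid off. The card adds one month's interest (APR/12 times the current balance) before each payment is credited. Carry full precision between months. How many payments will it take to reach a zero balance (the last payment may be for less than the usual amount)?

51 months

Monthly rate r = 16.2%/12 = 1.35% = 0.0135.
Recurrence: B ← B·(1+r) − €40.00.
Month 1: interest €19.63; balance after payment €1,433.87.
Month 2: interest €19.36; balance after payment €1,413.23.
Closed form: n = −ln(1 − rB₀/P)/ln(1+r) = −ln(0.50919)/ln(1.0135) ≈ 50.331, so the balance reaches zero during payment 51.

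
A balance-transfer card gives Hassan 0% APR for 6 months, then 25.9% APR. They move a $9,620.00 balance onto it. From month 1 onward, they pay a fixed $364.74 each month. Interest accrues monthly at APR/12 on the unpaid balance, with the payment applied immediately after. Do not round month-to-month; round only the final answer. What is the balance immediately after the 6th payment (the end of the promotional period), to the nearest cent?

Promo months 1–6 at r₀ = 0%/12 = 0; months 7+ at r₁ = 25.9%/12 = 0.0215833.
After month 6 (no interest yet): B = $9,620.00 − 6·$364.74 = $7,431.56.

$7,431.56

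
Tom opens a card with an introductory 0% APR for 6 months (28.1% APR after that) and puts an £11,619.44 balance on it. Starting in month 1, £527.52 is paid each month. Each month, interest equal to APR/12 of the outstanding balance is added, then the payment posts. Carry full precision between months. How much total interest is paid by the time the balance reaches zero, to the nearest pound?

£2,269

Promo months 1–6 at r₀ = 0%/12 = 0; months 7+ at r₁ = 28.1%/12 = 0.0234167.
After month 6 (no interest yet): B = £11,619.44 − 6·£527.52 = £8,454.32.
Then at r₁ with £527.52/mo: n₂ = −ln(1 − r₁·B/P)/ln(1+r₁) ≈ 20.33 → 21 more payments.
Total paid = 26·£527.52 + £172.97 = £13,888.49; interest = £13,888.49 − £11,619.44 = £2,269.05.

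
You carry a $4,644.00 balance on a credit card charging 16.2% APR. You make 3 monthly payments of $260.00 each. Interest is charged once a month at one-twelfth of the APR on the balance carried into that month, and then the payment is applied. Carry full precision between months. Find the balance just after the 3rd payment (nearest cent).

$4,044.06

Monthly rate r = 16.2%/12 = 1.35% = 0.0135.
Each month: B ← B·(1+r) − $260.00.
Month 1: interest $62.69; balance after payment $4,446.69.
Month 2: interest $60.03; balance after payment $4,246.72.
Month 3: interest $57.33; balance after payment $4,044.06.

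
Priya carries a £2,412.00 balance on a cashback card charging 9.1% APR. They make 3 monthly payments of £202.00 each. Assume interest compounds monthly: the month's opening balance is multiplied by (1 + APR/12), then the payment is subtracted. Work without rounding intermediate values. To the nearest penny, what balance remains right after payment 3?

Monthly rate r = 9.1%/12 = 0.758333% = 0.00758333.
Each month: B ← B·(1+r) − £202.00.
Month 1: interest £18.29; balance after payment £2,228.29.
Month 2: interest £16.90; balance after payment £2,043.19.
Month 3: interest £15.49; balance after payment £1,856.68.

£1,856.68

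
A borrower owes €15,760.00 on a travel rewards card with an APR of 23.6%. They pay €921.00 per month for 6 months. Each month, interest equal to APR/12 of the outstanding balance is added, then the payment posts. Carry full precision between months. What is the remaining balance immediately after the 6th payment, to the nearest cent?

Monthly rate r = 23.6%/12 = 1.96667% = 0.0196667.
Each month: B ← B·(1+r) − €921.00.
Month 1: interest €309.95; balance after payment €15,148.95.
Month 2: interest €297.93; balance after payment €14,525.88.
Month 3: interest €285.68; balance after payment €13,890.55.
Month 4: interest €273.18; balance after payment €13,242.73.
Month 5: interest €260.44; balance after payment €12,582.17.
Month 6: interest €247.45; balance after payment €11,908.62.

€11,908.62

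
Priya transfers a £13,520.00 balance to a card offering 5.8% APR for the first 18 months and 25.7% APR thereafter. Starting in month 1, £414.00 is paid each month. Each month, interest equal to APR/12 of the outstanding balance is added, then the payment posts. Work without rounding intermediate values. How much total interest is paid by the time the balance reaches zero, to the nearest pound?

£2,684

Promo months 1–18 at r₀ = 5.8%/12 = 0.00483333; months 19+ at r₁ = 25.7%/12 = 0.0214167.
After month 18: iterate B ← B·(1+r₀) − £414.00 for 18 months → £6,979.64.
Then at r₁ with £414.00/mo: n₂ = −ln(1 − r₁·B/P)/ln(1+r₁) ≈ 21.14 → 22 more payments.
Total paid = 39·£414.00 + £58.16 = £16,204.16; interest = £16,204.16 − £13,520.00 = £2,684.16.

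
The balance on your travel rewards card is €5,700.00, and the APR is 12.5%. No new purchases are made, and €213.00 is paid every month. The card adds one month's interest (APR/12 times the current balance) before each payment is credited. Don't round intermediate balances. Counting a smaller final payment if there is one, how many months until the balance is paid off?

Monthly rate r = 12.5%/12 = 1.04167% = 0.0104167.
Recurrence: B ← B·(1+r) − €213.00.
Month 1: interest €59.38; balance after payment €5,546.38.
Month 2: interest €57.77; balance after payment €5,391.15.
Closed form: n = −ln(1 − rB₀/P)/ln(1+r) = −ln(0.72124)/ln(1.01042) ≈ 31.534, so the balance reaches zero during payment 32.

32 payments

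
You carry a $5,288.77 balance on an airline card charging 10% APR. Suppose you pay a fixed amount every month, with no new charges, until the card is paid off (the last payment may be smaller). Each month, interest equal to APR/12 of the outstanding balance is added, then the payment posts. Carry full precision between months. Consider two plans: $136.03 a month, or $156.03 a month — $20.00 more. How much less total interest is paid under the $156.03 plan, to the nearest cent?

Monthly rate r = 10%/12 = 0.833333% = 0.00833333.
At $136.03/mo: n = ⌈−ln(1 − rB₀/P)/ln(1+r)⌉ = 48 payments (last $24.86); total interest = total paid − $5,288.77 = $1,129.50.
At $156.03/mo: 40 payments (last $155.69); total interest $952.09.
Interest saved = $1,129.50 − $952.09 = $177.41.

$177.41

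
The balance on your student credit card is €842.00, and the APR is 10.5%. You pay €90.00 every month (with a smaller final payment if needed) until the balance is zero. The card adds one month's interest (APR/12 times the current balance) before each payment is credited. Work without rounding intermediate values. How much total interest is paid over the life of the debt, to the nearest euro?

Monthly rate r = 10.5%/12 = 0.875% = 0.00875.
Payoff takes n = ⌈−ln(1 − rB₀/P)/ln(1+r)⌉ = ⌈9.803⌉ = 10 payments; the last is €72.37.
Total paid = 9·€90.00 + €72.37 = €882.37.
Total interest = total paid − principal = €882.37 − €842.00 = €40.37.

€40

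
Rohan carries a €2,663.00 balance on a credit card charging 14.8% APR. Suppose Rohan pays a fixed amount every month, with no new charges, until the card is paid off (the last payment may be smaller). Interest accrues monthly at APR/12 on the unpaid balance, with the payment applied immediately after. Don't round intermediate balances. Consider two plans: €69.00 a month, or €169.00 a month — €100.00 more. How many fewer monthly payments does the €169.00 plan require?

Monthly rate r = 14.8%/12 = 1.23333% = 0.0123333.
At €69.00/mo: n = ⌈−ln(1 − rB₀/P)/ln(1+r)⌉ = 53 payments (last €49.87); total interest = total paid − €2,663.00 = €974.87.
At €169.00/mo: 18 payments (last €106.55); total interest €316.55.
Payments saved = 53 − 18 = 35.

35 fewer payments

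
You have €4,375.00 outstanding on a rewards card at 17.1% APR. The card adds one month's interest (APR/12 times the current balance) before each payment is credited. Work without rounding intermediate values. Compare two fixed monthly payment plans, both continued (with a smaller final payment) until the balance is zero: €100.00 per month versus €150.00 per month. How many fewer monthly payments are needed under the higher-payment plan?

32 fewer payments

Monthly rate r = 17.1%/12 = 1.425% = 0.01425.
At €100.00/mo: n = ⌈−ln(1 − rB₀/P)/ln(1+r)⌉ = 70 payments (last €2.57); total interest = total paid − €4,375.00 = €2,527.57.
At €150.00/mo: 38 payments (last €145.10); total interest €1,320.10.
Payments saved = 70 − 38 = 32.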